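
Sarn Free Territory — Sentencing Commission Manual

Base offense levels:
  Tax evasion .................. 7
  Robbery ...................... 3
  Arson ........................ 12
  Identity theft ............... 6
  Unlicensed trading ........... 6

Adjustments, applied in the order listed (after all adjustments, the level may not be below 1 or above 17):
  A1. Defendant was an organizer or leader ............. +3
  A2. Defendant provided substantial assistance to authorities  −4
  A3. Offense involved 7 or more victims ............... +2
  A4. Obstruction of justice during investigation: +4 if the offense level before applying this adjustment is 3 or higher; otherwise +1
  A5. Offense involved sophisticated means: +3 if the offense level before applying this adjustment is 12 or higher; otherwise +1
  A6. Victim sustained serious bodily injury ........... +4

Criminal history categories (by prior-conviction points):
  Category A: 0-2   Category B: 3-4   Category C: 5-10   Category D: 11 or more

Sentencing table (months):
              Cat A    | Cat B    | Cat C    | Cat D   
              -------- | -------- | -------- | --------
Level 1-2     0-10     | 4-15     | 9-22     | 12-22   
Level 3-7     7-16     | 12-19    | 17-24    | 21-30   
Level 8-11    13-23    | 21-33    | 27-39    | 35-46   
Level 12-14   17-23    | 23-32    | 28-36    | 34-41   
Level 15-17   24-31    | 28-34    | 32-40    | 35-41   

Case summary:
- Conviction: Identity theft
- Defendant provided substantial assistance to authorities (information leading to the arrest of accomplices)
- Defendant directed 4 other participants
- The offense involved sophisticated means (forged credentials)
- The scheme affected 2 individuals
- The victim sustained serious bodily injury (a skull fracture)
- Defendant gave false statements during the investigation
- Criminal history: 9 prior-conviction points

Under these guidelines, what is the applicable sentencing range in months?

Base offense level for identity theft: 6.
A1 applies: 6 + 3 = 9.
A2 applies: 9 − 4 = 5.
A4 applies (level before this adjustment is 5 ≥ 3, so +4): 5 + 4 = 9.
A5 applies (level before this adjustment is 9 < 12, so +1): 9 + 1 = 10.
A6 applies: 10 + 4 = 14.
Final offense level: 14.
Criminal history: 9 prior points → Category C (5-10).
Level 14 falls in the 12-14 band.
Grid: Level 12-14 × Category C = 28-36 months.

28-36 months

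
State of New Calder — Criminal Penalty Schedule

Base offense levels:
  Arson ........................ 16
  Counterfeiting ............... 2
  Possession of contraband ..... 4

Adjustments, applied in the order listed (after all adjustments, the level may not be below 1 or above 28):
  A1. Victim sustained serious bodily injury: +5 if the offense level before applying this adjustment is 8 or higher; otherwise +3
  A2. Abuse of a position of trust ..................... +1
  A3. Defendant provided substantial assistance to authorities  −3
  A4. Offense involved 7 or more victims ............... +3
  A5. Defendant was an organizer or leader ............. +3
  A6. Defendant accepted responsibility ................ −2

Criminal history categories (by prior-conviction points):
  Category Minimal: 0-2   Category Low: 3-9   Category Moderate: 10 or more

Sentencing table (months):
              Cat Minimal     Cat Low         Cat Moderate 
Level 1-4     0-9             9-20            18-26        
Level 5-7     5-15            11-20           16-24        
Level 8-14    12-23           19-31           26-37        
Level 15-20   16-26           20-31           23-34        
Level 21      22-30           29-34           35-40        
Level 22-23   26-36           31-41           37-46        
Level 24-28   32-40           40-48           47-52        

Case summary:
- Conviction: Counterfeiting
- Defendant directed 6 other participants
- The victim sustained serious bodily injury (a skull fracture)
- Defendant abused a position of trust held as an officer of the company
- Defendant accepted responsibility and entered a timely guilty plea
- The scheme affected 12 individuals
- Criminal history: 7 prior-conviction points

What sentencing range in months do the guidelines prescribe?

Base offense level for counterfeiting: 2.
A1 applies (level before this adjustment is 2 < 8, so +3): 2 + 3 = 5.
A2 applies: 5 + 1 = 6.
A4 applies: 6 + 3 = 9.
A5 applies: 9 + 3 = 12.
A6 applies: 12 − 2 = 10.
Final offense level: 10.
Criminal history: 7 prior points → Category Low (3-9).
Level 10 falls in the 8-14 band.
Grid: Level 8-14 × Category Low = 19-31 months.

19-31 months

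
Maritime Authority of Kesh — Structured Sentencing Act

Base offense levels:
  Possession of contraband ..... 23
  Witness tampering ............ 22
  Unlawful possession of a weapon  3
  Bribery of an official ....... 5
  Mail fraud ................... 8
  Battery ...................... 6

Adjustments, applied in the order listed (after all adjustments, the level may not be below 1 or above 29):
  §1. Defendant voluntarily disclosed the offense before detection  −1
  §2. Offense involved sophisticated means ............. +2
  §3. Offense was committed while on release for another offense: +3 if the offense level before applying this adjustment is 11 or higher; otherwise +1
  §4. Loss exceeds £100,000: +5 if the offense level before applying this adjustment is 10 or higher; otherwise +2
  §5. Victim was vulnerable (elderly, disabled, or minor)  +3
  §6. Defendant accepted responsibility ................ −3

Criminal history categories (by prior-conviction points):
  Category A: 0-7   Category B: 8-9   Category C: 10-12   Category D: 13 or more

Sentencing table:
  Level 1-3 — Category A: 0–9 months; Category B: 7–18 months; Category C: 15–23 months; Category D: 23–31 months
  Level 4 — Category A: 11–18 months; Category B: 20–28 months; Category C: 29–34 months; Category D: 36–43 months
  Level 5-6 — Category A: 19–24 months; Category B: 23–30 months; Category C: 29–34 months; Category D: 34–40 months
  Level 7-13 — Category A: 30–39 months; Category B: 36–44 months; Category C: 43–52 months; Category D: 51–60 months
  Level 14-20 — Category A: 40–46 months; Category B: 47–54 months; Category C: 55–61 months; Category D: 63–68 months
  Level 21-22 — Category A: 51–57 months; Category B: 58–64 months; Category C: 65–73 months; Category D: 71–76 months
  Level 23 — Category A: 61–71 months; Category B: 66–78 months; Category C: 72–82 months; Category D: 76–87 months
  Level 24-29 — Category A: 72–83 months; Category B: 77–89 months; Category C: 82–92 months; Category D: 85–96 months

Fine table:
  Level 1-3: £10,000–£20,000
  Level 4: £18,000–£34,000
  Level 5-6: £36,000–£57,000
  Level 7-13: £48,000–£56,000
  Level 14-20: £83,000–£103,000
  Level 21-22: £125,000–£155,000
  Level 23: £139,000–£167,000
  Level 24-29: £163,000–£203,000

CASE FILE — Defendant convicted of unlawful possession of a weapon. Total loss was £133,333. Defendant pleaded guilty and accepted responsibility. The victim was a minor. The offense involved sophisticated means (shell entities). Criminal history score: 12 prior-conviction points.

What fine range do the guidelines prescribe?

£48,000–£56,000

Base offense level for unlawful possession of a weapon: 3.
§2 applies: 3 + 2 = 5.
§4 applies (level before this adjustment is 5 < 10, so +2): 5 + 2 = 7.
§5 applies: 7 + 3 = 10.
§6 applies: 10 − 3 = 7.
Final offense level: 7.
Level 7 falls in the 7-13 band.
Fine table: Level 7-13 → £48,000–£56,000.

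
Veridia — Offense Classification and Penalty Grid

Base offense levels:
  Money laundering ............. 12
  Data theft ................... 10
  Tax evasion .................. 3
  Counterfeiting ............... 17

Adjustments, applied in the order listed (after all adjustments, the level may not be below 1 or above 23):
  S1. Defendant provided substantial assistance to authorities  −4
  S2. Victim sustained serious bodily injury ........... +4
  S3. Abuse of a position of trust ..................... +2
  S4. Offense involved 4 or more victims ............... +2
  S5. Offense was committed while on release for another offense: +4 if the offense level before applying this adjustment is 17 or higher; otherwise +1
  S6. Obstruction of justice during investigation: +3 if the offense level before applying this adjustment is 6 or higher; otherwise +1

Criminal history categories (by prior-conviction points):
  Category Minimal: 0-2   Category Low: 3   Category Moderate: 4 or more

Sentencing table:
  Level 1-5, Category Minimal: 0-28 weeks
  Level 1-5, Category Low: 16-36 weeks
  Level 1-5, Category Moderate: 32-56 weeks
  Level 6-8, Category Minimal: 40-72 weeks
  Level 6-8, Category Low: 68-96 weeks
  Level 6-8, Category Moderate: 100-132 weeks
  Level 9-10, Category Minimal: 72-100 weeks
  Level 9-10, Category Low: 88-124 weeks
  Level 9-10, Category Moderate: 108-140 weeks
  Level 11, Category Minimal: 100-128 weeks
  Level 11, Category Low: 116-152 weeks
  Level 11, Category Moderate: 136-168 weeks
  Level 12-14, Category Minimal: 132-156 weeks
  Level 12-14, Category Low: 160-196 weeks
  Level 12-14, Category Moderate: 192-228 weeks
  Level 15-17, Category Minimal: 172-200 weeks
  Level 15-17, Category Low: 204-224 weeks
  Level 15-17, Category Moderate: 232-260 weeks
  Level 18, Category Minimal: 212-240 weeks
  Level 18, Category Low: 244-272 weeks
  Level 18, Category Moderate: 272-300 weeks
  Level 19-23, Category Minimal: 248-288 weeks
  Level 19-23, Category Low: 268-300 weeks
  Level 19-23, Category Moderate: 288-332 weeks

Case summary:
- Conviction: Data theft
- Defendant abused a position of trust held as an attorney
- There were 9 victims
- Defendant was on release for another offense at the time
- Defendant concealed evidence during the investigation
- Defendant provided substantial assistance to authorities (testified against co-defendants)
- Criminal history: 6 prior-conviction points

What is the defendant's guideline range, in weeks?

192-228 weeks

Base offense level for data theft: 10.
S1 applies: 10 − 4 = 6.
S3 applies: 6 + 2 = 8.
S4 applies: 8 + 2 = 10.
S5 applies (level before this adjustment is 10 < 17, so +1): 10 + 1 = 11.
S6 applies (level before this adjustment is 11 ≥ 6, so +3): 11 + 3 = 14.
Final offense level: 14.
Criminal history: 6 prior points → Category Moderate (4+).
Level 14 falls in the 12-14 band.
Grid: Level 12-14 × Category Moderate = 192-228 weeks.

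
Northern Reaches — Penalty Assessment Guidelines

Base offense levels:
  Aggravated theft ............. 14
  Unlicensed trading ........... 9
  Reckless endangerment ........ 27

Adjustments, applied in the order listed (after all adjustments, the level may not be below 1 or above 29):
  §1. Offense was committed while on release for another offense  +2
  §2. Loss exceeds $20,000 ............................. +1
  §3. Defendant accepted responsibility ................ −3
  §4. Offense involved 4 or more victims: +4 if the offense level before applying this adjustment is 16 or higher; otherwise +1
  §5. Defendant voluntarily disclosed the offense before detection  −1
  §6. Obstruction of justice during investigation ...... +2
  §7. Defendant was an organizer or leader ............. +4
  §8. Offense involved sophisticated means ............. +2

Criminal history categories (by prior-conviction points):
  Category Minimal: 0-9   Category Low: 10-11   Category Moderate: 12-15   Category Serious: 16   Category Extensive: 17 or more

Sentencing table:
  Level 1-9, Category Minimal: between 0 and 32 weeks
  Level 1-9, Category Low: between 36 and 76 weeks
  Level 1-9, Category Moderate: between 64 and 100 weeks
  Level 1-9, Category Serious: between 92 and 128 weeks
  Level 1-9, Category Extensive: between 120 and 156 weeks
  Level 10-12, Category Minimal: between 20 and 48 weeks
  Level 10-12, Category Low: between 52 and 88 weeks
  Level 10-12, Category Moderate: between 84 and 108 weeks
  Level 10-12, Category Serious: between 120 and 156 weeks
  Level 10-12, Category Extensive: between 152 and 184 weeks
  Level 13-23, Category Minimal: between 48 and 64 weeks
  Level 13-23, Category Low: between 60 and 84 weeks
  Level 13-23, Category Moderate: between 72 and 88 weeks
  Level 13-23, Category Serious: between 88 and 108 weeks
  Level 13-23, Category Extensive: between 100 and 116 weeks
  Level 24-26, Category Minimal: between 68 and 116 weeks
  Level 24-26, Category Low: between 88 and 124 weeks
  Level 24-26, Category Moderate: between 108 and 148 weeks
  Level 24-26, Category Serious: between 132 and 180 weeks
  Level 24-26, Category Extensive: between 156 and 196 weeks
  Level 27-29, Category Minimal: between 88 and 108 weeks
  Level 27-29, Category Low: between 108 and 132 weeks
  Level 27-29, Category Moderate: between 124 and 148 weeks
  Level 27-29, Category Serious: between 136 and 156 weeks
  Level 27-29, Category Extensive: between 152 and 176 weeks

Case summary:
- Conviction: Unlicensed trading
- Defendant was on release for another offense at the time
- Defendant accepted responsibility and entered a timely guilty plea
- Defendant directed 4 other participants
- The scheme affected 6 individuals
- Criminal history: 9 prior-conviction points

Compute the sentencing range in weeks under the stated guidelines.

Base offense level for unlicensed trading: 9.
§1 applies: 9 + 2 = 11.
§2 does not apply.
§3 applies: 11 − 3 = 8.
§4 applies (level before this adjustment is 8 < 16, so +1): 8 + 1 = 9.
§5 does not apply.
§7 applies: 9 + 4 = 13.
Final offense level: 13.
Criminal history: 9 prior points → Category Minimal (0-9).
Level 13 falls in the 13-23 band.
Grid: Level 13-23 × Category Minimal = 48-64 weeks.

48-64 weeks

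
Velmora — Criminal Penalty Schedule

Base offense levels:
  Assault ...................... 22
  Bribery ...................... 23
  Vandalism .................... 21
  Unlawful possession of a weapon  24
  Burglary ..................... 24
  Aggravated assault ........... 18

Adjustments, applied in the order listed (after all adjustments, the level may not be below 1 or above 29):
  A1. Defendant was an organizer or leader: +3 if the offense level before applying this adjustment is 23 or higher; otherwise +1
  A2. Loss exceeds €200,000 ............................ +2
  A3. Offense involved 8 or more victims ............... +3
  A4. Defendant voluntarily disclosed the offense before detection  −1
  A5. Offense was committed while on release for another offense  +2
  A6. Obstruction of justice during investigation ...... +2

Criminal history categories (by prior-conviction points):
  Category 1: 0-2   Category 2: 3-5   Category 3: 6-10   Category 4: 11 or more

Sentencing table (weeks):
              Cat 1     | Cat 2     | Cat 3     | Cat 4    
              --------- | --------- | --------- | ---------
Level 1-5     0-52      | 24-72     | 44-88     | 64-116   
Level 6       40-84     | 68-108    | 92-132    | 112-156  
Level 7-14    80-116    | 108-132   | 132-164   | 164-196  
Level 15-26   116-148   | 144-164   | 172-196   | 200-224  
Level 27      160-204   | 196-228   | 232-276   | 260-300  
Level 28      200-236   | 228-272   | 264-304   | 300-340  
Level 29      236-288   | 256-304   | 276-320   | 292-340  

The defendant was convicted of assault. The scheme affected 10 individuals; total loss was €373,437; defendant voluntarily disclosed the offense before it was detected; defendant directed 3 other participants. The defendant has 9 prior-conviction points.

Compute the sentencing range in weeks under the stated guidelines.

232-276 weeks

Base offense level for assault: 22.
A1 applies (level before this adjustment is 22 < 23, so +1): 22 + 1 = 23.
A2 applies: 23 + 2 = 25.
A3 applies: 25 + 3 = 28.
A4 applies: 28 − 1 = 27.
A5 does not apply.
A6 does not apply.
Final offense level: 27.
Criminal history: 9 prior points → Category 3 (6-10).
Level 27 falls in the 27 band.
Grid: Level 27 × Category 3 = 232-276 weeks.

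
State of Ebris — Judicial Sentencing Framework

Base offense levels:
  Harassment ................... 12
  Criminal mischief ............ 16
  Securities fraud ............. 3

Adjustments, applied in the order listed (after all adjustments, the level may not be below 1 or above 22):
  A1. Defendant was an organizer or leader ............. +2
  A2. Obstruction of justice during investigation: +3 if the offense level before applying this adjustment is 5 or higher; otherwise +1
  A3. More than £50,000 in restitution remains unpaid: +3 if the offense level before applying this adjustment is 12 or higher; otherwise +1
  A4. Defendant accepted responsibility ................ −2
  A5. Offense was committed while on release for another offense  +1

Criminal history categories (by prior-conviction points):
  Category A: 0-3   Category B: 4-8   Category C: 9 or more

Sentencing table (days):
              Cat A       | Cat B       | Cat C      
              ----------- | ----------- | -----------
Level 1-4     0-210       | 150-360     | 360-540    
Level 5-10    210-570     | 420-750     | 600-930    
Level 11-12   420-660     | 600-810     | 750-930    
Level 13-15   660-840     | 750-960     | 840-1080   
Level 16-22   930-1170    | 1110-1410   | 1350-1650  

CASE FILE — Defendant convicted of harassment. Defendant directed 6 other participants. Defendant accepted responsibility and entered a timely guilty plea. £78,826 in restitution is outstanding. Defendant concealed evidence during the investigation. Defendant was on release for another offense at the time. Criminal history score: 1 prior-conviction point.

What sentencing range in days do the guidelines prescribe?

930-1170 days

Base offense level for harassment: 12.
A1 applies: 12 + 2 = 14.
A2 applies (level before this adjustment is 14 ≥ 5, so +3): 14 + 3 = 17.
A3 applies (level before this adjustment is 17 ≥ 12, so +3): 17 + 3 = 20.
A4 applies: 20 − 2 = 18.
A5 applies: 18 + 1 = 19.
Final offense level: 19.
Criminal history: 1 prior point → Category A (0-3).
Level 19 falls in the 16-22 band.
Grid: Level 16-22 × Category A = 930-1170 days.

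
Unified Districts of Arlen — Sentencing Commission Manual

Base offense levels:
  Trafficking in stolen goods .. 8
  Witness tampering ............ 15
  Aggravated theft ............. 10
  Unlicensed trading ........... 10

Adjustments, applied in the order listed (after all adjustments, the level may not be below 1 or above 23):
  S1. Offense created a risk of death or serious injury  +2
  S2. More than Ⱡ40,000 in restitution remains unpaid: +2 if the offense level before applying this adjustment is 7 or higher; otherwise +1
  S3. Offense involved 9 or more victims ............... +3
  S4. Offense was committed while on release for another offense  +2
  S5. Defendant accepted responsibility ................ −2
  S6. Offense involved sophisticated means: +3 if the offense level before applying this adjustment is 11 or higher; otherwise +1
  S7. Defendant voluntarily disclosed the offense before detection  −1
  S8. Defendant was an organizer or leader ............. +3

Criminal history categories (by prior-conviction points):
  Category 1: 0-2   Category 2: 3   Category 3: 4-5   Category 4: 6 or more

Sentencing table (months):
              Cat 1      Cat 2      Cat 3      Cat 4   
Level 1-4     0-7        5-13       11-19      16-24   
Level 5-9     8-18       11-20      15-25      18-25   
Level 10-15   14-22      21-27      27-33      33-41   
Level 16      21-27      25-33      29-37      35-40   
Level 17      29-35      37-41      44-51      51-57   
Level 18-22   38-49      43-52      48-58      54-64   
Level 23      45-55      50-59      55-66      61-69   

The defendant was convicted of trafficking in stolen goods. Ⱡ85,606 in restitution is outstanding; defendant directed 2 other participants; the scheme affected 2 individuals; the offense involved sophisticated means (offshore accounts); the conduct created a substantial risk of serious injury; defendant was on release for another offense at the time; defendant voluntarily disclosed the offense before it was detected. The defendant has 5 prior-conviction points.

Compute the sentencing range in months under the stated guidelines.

48-58 months

Base offense level for trafficking in stolen goods: 8.
S1 applies: 8 + 2 = 10.
S2 applies (level before this adjustment is 10 ≥ 7, so +2): 10 + 2 = 12.
S3 does not apply.
S4 applies: 12 + 2 = 14.
S6 applies (level before this adjustment is 14 ≥ 11, so +3): 14 + 3 = 17.
S7 applies: 17 − 1 = 16.
S8 applies: 16 + 3 = 19.
Final offense level: 19.
Criminal history: 5 prior points → Category 3 (4-5).
Level 19 falls in the 18-22 band.
Grid: Level 18-22 × Category 3 = 48-58 months.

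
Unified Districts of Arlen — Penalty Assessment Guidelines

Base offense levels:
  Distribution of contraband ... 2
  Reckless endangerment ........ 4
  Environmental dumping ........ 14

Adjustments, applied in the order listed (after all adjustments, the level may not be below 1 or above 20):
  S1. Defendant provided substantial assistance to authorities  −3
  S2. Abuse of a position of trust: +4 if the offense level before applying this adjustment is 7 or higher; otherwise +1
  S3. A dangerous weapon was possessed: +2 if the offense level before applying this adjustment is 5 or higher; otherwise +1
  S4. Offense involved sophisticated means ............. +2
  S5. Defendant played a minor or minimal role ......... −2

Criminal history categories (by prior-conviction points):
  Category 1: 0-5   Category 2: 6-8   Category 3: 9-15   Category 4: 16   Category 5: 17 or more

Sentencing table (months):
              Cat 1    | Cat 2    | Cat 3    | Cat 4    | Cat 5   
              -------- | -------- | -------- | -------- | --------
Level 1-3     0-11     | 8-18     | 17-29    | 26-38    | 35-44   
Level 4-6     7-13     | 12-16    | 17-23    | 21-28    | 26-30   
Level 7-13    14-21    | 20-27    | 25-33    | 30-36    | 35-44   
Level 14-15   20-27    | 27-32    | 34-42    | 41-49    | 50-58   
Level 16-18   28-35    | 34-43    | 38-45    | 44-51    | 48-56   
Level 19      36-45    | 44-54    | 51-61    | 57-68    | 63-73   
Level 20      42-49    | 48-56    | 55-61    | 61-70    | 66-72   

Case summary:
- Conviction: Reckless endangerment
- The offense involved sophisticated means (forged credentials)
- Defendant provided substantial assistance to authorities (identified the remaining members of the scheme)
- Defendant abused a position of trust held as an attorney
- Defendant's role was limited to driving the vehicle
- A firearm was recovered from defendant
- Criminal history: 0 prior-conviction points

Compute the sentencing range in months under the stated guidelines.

0-11 months

Base offense level for reckless endangerment: 4.
S1 applies: 4 − 3 = 1.
S2 applies (level before this adjustment is 1 < 7, so +1): 1 + 1 = 2.
S3 applies (level before this adjustment is 2 < 5, so +1): 2 + 1 = 3.
S4 applies: 3 + 2 = 5.
S5 applies: 5 − 2 = 3.
Final offense level: 3.
Criminal history: 0 prior points → Category 1 (0-5).
Level 3 falls in the 1-3 band.
Grid: Level 1-3 × Category 1 = 0-11 months.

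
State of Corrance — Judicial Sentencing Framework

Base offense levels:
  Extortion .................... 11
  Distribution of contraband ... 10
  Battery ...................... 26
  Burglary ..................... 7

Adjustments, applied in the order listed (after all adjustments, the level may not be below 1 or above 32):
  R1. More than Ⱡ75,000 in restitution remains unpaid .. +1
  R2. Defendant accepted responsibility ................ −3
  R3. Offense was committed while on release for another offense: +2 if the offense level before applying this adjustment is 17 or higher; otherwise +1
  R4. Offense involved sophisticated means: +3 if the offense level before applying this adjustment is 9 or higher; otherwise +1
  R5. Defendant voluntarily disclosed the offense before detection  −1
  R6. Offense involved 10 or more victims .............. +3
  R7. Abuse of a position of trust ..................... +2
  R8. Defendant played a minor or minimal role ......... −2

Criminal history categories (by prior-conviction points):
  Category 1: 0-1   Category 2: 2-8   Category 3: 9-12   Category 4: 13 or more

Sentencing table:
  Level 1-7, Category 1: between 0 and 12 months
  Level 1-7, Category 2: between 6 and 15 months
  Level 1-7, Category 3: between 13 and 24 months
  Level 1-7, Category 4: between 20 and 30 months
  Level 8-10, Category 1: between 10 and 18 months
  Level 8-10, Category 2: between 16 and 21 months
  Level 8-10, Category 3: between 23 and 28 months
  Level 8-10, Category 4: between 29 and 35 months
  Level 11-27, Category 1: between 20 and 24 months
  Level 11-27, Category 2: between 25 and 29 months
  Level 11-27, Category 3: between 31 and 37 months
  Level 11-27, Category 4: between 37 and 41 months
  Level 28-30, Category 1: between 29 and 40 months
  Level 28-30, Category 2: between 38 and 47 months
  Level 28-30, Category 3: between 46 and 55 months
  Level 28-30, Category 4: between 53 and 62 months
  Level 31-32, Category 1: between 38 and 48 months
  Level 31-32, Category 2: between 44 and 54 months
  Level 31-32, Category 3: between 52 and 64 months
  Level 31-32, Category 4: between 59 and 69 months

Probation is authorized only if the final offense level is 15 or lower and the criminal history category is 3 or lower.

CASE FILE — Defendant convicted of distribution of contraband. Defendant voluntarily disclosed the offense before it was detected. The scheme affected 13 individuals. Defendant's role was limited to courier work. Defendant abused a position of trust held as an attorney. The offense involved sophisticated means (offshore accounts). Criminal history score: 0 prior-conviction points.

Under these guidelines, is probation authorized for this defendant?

Base offense level for distribution of contraband: 10.
R2 does not apply.
R3 does not apply.
R4 applies (level before this adjustment is 10 ≥ 9, so +3): 10 + 3 = 13.
R5 applies: 13 − 1 = 12.
R6 applies: 12 + 3 = 15.
R7 applies: 15 + 2 = 17.
R8 applies: 17 − 2 = 15.
Final offense level: 15.
Criminal history: 0 prior points → Category 1 (0-1).
Level 15 falls in the 11-27 band.
Grid: Level 11-27 × Category 1 = 20-24 months.
Probation check: level 15 ≤ 15 and category 1 ≤ 3 → eligible.

Yes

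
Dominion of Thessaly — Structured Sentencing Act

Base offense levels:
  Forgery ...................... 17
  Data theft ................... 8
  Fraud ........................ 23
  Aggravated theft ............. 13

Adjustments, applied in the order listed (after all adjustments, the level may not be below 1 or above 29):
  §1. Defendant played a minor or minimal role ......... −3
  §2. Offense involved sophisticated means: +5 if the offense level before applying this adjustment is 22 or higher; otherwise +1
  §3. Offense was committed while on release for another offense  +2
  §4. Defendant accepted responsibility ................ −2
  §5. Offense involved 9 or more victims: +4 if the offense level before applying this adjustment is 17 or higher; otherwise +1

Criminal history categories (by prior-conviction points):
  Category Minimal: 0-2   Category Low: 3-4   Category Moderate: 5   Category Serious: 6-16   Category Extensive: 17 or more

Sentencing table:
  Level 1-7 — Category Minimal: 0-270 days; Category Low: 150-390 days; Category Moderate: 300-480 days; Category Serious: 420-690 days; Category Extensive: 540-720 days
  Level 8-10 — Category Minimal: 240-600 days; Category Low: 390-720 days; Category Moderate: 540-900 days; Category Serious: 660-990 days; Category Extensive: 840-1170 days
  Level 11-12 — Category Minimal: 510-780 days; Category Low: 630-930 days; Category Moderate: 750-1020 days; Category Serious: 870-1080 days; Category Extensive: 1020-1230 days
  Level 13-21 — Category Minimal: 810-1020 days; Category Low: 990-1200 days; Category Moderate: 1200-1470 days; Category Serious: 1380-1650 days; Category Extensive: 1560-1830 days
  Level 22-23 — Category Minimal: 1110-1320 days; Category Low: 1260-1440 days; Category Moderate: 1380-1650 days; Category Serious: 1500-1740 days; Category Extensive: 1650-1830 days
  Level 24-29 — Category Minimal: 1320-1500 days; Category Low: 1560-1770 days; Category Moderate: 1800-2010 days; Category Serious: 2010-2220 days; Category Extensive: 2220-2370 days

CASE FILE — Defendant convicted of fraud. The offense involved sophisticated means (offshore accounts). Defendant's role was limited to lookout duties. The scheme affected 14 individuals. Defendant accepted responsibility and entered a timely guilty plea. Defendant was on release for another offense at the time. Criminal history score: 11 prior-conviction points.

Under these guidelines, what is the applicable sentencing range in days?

Base offense level for fraud: 23.
§1 applies: 23 − 3 = 20.
§2 applies (level before this adjustment is 20 < 22, so +1): 20 + 1 = 21.
§3 applies: 21 + 2 = 23.
§4 applies: 23 − 2 = 21.
§5 applies (level before this adjustment is 21 ≥ 17, so +4): 21 + 4 = 25.
Final offense level: 25.
Criminal history: 11 prior points → Category Serious (6-16).
Level 25 falls in the 24-29 band.
Grid: Level 24-29 × Category Serious = 2010-2220 days.

2010-2220 days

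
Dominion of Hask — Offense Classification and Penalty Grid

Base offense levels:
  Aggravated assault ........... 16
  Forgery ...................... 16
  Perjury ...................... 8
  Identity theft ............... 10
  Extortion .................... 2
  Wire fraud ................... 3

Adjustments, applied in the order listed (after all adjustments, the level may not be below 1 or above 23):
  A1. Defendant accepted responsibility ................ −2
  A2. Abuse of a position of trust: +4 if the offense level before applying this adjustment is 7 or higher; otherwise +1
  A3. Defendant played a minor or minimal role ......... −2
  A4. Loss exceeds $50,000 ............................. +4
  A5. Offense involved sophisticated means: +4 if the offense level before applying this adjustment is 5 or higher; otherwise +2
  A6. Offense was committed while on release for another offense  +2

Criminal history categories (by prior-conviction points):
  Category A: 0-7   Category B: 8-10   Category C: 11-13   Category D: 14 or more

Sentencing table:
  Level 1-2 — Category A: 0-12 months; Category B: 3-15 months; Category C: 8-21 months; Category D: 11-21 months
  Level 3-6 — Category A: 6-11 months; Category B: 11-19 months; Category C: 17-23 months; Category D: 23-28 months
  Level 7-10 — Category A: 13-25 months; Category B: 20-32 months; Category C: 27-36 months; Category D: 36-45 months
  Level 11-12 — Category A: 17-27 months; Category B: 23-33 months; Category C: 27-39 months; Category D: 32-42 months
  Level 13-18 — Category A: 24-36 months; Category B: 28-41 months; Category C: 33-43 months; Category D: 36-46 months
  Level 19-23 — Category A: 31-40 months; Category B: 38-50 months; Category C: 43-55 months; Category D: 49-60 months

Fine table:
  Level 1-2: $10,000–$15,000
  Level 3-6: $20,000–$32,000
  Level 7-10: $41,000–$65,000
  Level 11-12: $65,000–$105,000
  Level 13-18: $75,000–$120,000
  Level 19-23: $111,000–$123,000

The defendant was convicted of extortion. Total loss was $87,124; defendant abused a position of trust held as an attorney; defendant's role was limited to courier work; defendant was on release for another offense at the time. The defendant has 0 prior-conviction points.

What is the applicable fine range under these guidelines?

$41,000–$65,000

Base offense level for extortion: 2.
A2 applies (level before this adjustment is 2 < 7, so +1): 2 + 1 = 3.
A3 applies: 3 − 2 = 1.
A4 applies: 1 + 4 = 5.
A5 does not apply.
A6 applies: 5 + 2 = 7.
Final offense level: 7.
Level 7 falls in the 7-10 band.
Fine table: Level 7-10 → $41,000–$65,000.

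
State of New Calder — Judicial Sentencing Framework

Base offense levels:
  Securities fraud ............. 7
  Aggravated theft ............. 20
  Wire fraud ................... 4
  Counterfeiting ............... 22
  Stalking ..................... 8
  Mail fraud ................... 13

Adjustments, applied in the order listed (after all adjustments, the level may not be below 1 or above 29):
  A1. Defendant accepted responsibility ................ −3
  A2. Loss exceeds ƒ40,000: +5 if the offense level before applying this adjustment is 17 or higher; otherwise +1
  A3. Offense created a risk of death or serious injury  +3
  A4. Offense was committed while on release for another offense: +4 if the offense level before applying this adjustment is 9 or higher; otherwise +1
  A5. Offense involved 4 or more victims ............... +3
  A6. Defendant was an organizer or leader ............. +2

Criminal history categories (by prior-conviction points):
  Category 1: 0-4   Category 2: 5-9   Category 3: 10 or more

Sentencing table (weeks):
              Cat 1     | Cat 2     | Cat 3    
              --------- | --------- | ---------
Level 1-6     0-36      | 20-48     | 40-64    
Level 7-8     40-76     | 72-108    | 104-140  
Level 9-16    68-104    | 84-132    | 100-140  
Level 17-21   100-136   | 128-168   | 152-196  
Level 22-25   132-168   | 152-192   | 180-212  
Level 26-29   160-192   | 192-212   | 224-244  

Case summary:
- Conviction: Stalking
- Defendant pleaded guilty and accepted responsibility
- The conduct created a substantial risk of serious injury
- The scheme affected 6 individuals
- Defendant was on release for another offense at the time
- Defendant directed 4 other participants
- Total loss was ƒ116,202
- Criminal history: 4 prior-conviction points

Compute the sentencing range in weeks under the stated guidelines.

Base offense level for stalking: 8.
A1 applies: 8 − 3 = 5.
A2 applies (level before this adjustment is 5 < 17, so +1): 5 + 1 = 6.
A3 applies: 6 + 3 = 9.
A4 applies (level before this adjustment is 9 ≥ 9, so +4): 9 + 4 = 13.
A5 applies: 13 + 3 = 16.
A6 applies: 16 + 2 = 18.
Final offense level: 18.
Criminal history: 4 prior points → Category 1 (0-4).
Level 18 falls in the 17-21 band.
Grid: Level 17-21 × Category 1 = 100-136 weeks.

100-136 weeks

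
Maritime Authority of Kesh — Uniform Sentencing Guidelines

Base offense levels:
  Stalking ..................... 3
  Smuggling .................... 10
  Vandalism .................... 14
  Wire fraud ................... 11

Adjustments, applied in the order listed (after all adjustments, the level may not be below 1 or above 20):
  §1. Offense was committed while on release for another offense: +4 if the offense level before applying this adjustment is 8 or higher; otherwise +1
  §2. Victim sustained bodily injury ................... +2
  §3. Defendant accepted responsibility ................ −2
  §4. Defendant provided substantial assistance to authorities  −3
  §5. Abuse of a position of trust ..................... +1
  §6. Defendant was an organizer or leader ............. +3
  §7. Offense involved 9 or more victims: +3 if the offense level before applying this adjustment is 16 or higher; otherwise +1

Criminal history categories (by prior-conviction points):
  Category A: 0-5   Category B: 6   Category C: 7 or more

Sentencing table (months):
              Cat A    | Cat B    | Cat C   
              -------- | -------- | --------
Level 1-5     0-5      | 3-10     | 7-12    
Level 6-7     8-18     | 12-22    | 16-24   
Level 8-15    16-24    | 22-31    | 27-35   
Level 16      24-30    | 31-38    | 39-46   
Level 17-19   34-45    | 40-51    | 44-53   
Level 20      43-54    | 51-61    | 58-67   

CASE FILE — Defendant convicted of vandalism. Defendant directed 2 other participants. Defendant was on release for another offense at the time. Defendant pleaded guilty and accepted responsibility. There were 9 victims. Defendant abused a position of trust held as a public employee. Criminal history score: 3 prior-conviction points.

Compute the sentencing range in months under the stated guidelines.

43-54 months

Base offense level for vandalism: 14.
§1 applies (level before this adjustment is 14 ≥ 8, so +4): 14 + 4 = 18.
§3 applies: 18 − 2 = 16.
§4 does not apply.
§5 applies: 16 + 1 = 17.
§6 applies: 17 + 3 = 20.
§7 applies (level before this adjustment is 20 ≥ 16, so +3): 20 + 3 = 23.
Level 23 exceeds the maximum of 20; capped at 20.
Final offense level: 20.
Criminal history: 3 prior points → Category A (0-5).
Level 20 falls in the 20 band.
Grid: Level 20 × Category A = 43-54 months.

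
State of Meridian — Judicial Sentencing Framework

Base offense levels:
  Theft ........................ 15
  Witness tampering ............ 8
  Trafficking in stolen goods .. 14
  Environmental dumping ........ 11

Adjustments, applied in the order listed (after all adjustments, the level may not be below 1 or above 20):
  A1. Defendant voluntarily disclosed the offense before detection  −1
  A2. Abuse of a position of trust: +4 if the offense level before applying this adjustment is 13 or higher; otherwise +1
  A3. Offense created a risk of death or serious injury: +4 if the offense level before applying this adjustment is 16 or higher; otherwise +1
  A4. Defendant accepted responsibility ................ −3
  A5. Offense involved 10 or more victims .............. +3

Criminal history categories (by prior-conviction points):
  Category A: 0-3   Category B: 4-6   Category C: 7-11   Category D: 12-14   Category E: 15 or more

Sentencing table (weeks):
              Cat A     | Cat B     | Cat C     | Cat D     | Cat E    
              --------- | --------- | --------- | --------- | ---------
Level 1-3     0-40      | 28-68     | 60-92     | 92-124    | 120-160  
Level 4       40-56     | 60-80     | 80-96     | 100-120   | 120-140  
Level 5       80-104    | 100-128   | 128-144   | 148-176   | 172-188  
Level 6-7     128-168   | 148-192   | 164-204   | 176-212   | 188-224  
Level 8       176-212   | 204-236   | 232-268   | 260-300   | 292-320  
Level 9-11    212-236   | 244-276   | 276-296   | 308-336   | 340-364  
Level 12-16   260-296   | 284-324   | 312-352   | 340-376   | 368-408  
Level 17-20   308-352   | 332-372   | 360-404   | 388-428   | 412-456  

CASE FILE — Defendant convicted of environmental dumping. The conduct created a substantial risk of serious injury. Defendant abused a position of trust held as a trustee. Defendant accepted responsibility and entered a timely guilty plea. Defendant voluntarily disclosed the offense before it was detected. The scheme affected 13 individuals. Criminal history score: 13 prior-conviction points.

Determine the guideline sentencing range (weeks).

340-376 weeks

Base offense level for environmental dumping: 11.
A1 applies: 11 − 1 = 10.
A2 applies (level before this adjustment is 10 < 13, so +1): 10 + 1 = 11.
A3 applies (level before this adjustment is 11 < 16, so +1): 11 + 1 = 12.
A4 applies: 12 − 3 = 9.
A5 applies: 9 + 3 = 12.
Final offense level: 12.
Criminal history: 13 prior points → Category D (12-14).
Level 12 falls in the 12-16 band.
Grid: Level 12-16 × Category D = 340-376 weeks.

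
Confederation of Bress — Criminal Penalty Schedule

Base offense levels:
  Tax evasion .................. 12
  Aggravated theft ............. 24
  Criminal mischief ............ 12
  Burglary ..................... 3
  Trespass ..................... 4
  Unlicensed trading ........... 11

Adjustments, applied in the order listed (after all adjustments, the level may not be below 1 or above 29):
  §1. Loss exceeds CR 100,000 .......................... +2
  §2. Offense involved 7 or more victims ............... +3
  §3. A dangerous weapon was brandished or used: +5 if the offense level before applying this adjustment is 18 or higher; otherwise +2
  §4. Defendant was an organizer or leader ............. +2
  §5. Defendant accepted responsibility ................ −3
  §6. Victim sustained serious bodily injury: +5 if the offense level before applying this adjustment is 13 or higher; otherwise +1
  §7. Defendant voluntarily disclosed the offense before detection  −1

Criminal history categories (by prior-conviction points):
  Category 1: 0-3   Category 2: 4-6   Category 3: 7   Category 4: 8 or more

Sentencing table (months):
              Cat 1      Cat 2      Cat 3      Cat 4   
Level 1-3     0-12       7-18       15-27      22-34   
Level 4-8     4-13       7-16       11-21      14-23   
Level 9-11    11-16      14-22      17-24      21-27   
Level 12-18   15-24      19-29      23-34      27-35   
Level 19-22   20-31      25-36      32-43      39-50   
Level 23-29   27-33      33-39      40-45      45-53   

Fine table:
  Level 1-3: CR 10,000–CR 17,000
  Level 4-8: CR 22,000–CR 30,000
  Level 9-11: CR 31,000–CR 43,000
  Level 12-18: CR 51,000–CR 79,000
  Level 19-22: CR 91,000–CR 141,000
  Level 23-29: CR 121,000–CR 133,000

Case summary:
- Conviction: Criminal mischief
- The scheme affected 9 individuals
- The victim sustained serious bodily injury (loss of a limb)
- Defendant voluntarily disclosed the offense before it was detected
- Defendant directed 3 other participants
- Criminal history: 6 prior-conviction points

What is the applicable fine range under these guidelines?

CR 91,000–CR 141,000

Base offense level for criminal mischief: 12.
§2 applies: 12 + 3 = 15.
§3 does not apply.
§4 applies: 15 + 2 = 17.
§5 does not apply.
§6 applies (level before this adjustment is 17 ≥ 13, so +5): 17 + 5 = 22.
§7 applies: 22 − 1 = 21.
Final offense level: 21.
Level 21 falls in the 19-22 band.
Fine table: Level 19-22 → CR 91,000–CR 141,000.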